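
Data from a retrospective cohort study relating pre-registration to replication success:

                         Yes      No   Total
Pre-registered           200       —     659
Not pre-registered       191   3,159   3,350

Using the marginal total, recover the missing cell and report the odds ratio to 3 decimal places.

The missing cell is in the exposed row: 659 − 200 = 459.
So a = 200, b = 459, c = 191, d = 3159.
OR = (a·d)/(b·c) = (200 × 3159) / (459 × 191) = 631800 / 87669 = 7.20665

7.207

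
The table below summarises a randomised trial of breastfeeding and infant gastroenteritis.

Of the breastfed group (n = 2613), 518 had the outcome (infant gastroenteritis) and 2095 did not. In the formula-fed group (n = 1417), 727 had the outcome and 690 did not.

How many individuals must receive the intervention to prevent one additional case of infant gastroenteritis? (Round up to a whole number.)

Risk in treated group = 518/2613 = 0.19824; risk in control = 727/1417 = 0.51306.
Absolute risk reduction = 0.51306 − 0.19824 = 0.31482
NNT = 1 / ARR = 1 / 0.31482 = 3.176 → round up → 4

4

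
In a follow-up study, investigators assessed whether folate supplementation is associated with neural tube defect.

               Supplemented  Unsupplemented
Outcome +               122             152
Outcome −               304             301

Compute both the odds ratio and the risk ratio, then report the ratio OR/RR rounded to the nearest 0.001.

0.931

Reading the table with exposure as columns: a = 122 (Supplemented, case), b = 304 (Supplemented, non-case), c = 152 (Unsupplemented, case), d = 301.
OR = (122·301)/(304·152) = 36722/46208 = 0.79471
Risk in exposed = 122/426 = 0.28638; risk in unexposed = 152/453 = 0.33554; RR = 0.85350
OR/RR = 0.79471 / 0.85350 = 0.93112
The outcome is not rare, so the OR lies further from 1 than the RR.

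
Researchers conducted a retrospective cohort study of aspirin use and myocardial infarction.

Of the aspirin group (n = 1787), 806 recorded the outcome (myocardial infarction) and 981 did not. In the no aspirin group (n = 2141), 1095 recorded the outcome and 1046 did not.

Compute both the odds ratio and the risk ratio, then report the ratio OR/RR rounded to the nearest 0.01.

0.89

From the description: a = 806, b = 981, c = 1095, d = 1046.
OR = (806·1046)/(981·1095) = 843076/1074195 = 0.78484
Risk in exposed = 806/1787 = 0.45104; risk in unexposed = 1095/2141 = 0.51144; RR = 0.88189
OR/RR = 0.78484 / 0.88189 = 0.88996
The outcome is not rare, so the OR lies further from 1 than the RR.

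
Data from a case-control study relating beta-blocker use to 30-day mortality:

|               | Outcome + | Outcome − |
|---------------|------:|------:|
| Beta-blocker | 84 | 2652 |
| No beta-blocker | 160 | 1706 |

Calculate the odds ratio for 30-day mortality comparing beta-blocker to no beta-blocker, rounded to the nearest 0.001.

Cells: a = 84, b = 2652, c = 160, d = 1706.
OR = (a·d)/(b·c) = (84 × 1706) / (2652 × 160) = 143304 / 424320 = 0.33773
Exposure is associated with lower odds of 30-day mortality (OR = 0.34 < 1).

0.338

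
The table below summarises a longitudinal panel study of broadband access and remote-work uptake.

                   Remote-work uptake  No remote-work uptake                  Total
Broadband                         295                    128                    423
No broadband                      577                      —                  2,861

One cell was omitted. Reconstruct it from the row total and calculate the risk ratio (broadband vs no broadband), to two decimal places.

3.46

The missing cell is in the unexposed row: 2861 − 577 = 2284.
So a = 295, b = 128, c = 577, d = 2284.
RR = [a/(a+b)] / [c/(c+d)] = (295/423) / (577/2861) = 0.69740/0.20168 = 3.45799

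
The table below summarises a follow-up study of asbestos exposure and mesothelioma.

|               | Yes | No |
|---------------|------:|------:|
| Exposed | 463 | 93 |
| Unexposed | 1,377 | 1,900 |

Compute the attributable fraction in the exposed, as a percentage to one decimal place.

Cells: a = 463, b = 93, c = 1377, d = 1900.
Risk in exposed = 463/556 = 0.83273; risk in unexposed = 1377/3277 = 0.42020.
RR = 0.83273/0.42020 = 1.98175
AR% = (RR − 1)/RR × 100 = (1.98175 − 1)/1.98175 × 100 = 49.5395%

49.5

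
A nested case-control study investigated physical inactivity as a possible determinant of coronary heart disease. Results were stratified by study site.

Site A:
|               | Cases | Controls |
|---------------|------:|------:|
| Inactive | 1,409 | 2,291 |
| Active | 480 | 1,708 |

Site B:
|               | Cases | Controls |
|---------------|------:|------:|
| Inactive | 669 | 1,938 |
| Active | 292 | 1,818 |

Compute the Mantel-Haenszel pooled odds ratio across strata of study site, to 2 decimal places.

2.17

OR_MH = Σ(aᵢdᵢ/nᵢ) / Σ(bᵢcᵢ/nᵢ), where nᵢ is the stratum total.
Stratum 1 (Site A): n = 5888; a·d/n = 1409·1708/5888 = 408.7249; b·c/n = 2291·480/5888 = 186.7663
Stratum 2 (Site B): n = 4717; a·d/n = 669·1818/4717 = 257.8423; b·c/n = 1938·292/4717 = 119.9695
OR_MH = (408.7249 + 257.8423) / (186.7663 + 119.9695) = 666.5671 / 306.7358 = 2.17310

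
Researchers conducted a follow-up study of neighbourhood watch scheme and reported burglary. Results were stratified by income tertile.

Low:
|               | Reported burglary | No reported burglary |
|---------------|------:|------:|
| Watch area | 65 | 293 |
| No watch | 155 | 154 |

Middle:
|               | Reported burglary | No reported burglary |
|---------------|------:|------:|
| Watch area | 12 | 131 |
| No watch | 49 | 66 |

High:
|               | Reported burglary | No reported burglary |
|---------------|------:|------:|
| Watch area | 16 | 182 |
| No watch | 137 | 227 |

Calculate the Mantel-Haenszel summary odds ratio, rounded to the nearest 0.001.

0.179

OR_MH = Σ(aᵢdᵢ/nᵢ) / Σ(bᵢcᵢ/nᵢ), where nᵢ is the stratum total.
Stratum 1 (Low): n = 667; a·d/n = 65·154/667 = 15.0075; b·c/n = 293·155/667 = 68.0885
Stratum 2 (Middle): n = 258; a·d/n = 12·66/258 = 3.0698; b·c/n = 131·49/258 = 24.8798
Stratum 3 (High): n = 562; a·d/n = 16·227/562 = 6.4626; b·c/n = 182·137/562 = 44.3665
OR_MH = (15.0075 + 3.0698 + 6.4626) / (68.0885 + 24.8798 + 44.3665) = 24.5399 / 137.3348 = 0.17869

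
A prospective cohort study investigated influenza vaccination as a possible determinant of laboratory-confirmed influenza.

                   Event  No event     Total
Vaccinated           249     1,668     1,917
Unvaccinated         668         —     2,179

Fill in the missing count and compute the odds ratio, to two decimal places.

The missing cell is in the unexposed row: 2179 − 668 = 1511.
So a = 249, b = 1668, c = 668, d = 1511.
OR = (a·d)/(b·c) = (249 × 1511) / (1668 × 668) = 376239 / 1114224 = 0.33767

0.34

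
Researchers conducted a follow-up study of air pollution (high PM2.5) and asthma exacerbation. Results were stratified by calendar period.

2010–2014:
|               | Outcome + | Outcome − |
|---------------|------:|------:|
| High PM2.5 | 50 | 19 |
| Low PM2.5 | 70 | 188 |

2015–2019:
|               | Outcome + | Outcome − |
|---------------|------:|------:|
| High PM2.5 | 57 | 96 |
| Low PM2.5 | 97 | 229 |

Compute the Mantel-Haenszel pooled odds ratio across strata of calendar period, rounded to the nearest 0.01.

OR_MH = Σ(aᵢdᵢ/nᵢ) / Σ(bᵢcᵢ/nᵢ), where nᵢ is the stratum total.
Stratum 1 (2010–2014): n = 327; a·d/n = 50·188/327 = 28.7462; b·c/n = 19·70/327 = 4.0673
Stratum 2 (2015–2019): n = 479; a·d/n = 57·229/479 = 27.2505; b·c/n = 96·97/479 = 19.4405
OR_MH = (28.7462 + 27.2505) / (4.0673 + 19.4405) = 55.9967 / 23.5078 = 2.38205

2.38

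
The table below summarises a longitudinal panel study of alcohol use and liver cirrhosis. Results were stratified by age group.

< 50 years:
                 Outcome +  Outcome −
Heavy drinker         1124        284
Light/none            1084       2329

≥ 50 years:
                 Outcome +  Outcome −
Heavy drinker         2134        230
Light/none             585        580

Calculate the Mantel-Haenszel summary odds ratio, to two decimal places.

OR_MH = Σ(aᵢdᵢ/nᵢ) / Σ(bᵢcᵢ/nᵢ), where nᵢ is the stratum total.
Stratum 1 (< 50 years): n = 4821; a·d/n = 1124·2329/4821 = 542.9985; b·c/n = 284·1084/4821 = 63.8573
Stratum 2 (≥ 50 years): n = 3529; a·d/n = 2134·580/3529 = 350.7283; b·c/n = 230·585/3529 = 38.1269
OR_MH = (542.9985 + 350.7283) / (63.8573 + 38.1269) = 893.7268 / 101.9842 = 8.76338

8.76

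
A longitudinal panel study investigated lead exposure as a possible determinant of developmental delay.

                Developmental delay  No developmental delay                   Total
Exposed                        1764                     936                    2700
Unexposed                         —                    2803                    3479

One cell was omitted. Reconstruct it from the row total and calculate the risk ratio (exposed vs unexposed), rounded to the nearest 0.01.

The missing cell is in the unexposed row: 3479 − 2803 = 676.
So a = 1764, b = 936, c = 676, d = 2803.
RR = [a/(a+b)] / [c/(c+d)] = (1764/2700) / (676/3479) = 0.65333/0.19431 = 3.36235

3.36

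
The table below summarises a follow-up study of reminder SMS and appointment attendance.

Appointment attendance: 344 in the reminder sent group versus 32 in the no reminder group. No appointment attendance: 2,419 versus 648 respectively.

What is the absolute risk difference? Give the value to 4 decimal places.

From the description: a = 344, b = 2419, c = 32, d = 648.
Risk in exposed = 344/2763 = 0.124502; risk in unexposed = 32/680 = 0.047059.
Risk difference = 0.124502 − 0.047059 = 0.077444

0.0774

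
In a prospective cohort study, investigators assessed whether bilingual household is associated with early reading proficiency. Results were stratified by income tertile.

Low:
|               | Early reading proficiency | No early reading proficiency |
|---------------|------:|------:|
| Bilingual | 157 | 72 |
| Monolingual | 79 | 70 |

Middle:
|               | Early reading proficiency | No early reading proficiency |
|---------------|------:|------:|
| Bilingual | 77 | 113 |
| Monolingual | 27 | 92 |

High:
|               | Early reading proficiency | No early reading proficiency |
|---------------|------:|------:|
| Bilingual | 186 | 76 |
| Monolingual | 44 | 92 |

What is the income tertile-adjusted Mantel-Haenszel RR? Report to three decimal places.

RR_MH = Σ(aᵢ·n₀ᵢ/nᵢ) / Σ(cᵢ·n₁ᵢ/nᵢ), with n₁ᵢ = aᵢ+bᵢ (exposed), n₀ᵢ = cᵢ+dᵢ (unexposed), nᵢ = n₁ᵢ+n₀ᵢ.
Stratum 1 (Low): n₁ = 229, n₀ = 149, n = 378; a·n₀/n = 157·149/378 = 61.8862; c·n₁/n = 79·229/378 = 47.8598
Stratum 2 (Middle): n₁ = 190, n₀ = 119, n = 309; a·n₀/n = 77·119/309 = 29.6537; c·n₁/n = 27·190/309 = 16.6019
Stratum 3 (High): n₁ = 262, n₀ = 136, n = 398; a·n₀/n = 186·136/398 = 63.5578; c·n₁/n = 44·262/398 = 28.9648
RR_MH = (61.8862 + 29.6537 + 63.5578) / (47.8598 + 16.6019 + 28.9648) = 155.0978 / 93.4266 = 1.66010

1.660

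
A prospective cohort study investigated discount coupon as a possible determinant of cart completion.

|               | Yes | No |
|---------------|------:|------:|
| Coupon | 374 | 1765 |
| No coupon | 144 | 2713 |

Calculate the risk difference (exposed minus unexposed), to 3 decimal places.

Cells: a = 374, b = 1765, c = 144, d = 2713.
Risk in exposed = 374/2139 = 0.174848; risk in unexposed = 144/2857 = 0.050403.
Risk difference = 0.174848 − 0.050403 = 0.124446

0.124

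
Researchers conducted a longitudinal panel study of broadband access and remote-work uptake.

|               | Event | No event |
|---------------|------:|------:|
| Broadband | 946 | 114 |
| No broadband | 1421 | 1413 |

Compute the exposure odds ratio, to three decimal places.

8.252

Cells: a = 946, b = 114, c = 1421, d = 1413.
OR = (a·d)/(b·c) = (946 × 1413) / (114 × 1421) = 1336698 / 161994 = 8.25153
The odds of remote-work uptake are about 8.25 times as high in the broadband group.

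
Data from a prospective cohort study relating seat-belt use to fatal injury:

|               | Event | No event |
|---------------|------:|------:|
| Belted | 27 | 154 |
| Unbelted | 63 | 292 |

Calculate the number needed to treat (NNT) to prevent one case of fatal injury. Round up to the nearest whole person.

Risk in treated group = 27/181 = 0.14917; risk in control = 63/355 = 0.17746.
Absolute risk reduction = 0.17746 − 0.14917 = 0.02829
NNT = 1 / ARR = 1 / 0.02829 = 35.344 → round up → 36

36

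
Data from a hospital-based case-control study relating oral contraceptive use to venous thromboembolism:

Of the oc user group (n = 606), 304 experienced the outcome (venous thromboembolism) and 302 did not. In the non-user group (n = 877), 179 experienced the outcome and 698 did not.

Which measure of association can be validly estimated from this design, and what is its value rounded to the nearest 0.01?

From the description: a = 304, b = 302, c = 179, d = 698.
This is a hospital-based case-control study: participants were sampled on outcome status, so risks in the source population cannot be estimated directly — relative risk is not valid here. The odds ratio is the appropriate measure.
OR = (a·d)/(b·c) = (304 × 698) / (302 × 179) = 212192 / 54058 = 3.92527

3.93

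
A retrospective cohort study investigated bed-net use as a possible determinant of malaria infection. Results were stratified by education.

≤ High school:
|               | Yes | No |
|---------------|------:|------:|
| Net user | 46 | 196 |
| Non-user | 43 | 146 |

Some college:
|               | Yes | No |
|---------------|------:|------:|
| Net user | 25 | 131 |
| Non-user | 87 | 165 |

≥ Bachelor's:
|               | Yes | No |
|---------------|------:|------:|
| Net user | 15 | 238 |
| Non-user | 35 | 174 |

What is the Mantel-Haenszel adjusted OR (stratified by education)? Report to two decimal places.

0.48

OR_MH = Σ(aᵢdᵢ/nᵢ) / Σ(bᵢcᵢ/nᵢ), where nᵢ is the stratum total.
Stratum 1 (≤ High school): n = 431; a·d/n = 46·146/431 = 15.5824; b·c/n = 196·43/431 = 19.5545
Stratum 2 (Some college): n = 408; a·d/n = 25·165/408 = 10.1103; b·c/n = 131·87/408 = 27.9338
Stratum 3 (≥ Bachelor's): n = 462; a·d/n = 15·174/462 = 5.6494; b·c/n = 238·35/462 = 18.0303
OR_MH = (15.5824 + 10.1103 + 5.6494) / (19.5545 + 27.9338 + 18.0303) = 31.3420 / 65.5187 = 0.47837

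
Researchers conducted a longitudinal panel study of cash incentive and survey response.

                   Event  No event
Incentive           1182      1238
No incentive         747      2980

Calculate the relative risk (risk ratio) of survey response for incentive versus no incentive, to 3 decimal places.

2.437

Cells: a = 1182, b = 1238, c = 747, d = 2980.
Risk in exposed = 1182/2420 = 0.48843; risk in unexposed = 747/3727 = 0.20043.
RR = 0.48843 / 0.20043 = 2.43692
The risk among the exposed is 2.44 times that among the unexposed.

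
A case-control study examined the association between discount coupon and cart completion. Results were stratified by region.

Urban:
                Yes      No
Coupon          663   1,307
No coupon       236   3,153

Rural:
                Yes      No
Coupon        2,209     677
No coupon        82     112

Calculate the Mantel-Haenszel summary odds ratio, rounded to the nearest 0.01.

6.22

OR_MH = Σ(aᵢdᵢ/nᵢ) / Σ(bᵢcᵢ/nᵢ), where nᵢ is the stratum total.
Stratum 1 (Urban): n = 5359; a·d/n = 663·3153/5359 = 390.0801; b·c/n = 1307·236/5359 = 57.5578
Stratum 2 (Rural): n = 3080; a·d/n = 2209·112/3080 = 80.3273; b·c/n = 677·82/3080 = 18.0240
OR_MH = (390.0801 + 80.3273) / (57.5578 + 18.0240) = 470.4073 / 75.5818 = 6.22382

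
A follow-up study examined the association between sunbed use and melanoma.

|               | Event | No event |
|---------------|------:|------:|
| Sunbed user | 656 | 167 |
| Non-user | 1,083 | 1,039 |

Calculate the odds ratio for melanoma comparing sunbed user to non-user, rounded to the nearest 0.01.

Cells: a = 656, b = 167, c = 1083, d = 1039.
OR = (a·d)/(b·c) = (656 × 1039) / (167 × 1083) = 681584 / 180861 = 3.76855
The odds of melanoma are about 3.77 times as high in the sunbed user group.

3.77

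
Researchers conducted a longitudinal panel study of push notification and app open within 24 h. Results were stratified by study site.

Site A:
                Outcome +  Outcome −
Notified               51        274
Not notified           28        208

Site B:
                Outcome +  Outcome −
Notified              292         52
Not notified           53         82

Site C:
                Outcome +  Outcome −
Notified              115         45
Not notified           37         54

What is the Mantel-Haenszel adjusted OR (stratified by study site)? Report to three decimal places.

3.593

OR_MH = Σ(aᵢdᵢ/nᵢ) / Σ(bᵢcᵢ/nᵢ), where nᵢ is the stratum total.
Stratum 1 (Site A): n = 561; a·d/n = 51·208/561 = 18.9091; b·c/n = 274·28/561 = 13.6756
Stratum 2 (Site B): n = 479; a·d/n = 292·82/479 = 49.9875; b·c/n = 52·53/479 = 5.7537
Stratum 3 (Site C): n = 251; a·d/n = 115·54/251 = 24.7410; b·c/n = 45·37/251 = 6.6335
OR_MH = (18.9091 + 49.9875 + 24.7410) / (13.6756 + 5.7537 + 6.6335) = 93.6376 / 26.0627 = 3.59278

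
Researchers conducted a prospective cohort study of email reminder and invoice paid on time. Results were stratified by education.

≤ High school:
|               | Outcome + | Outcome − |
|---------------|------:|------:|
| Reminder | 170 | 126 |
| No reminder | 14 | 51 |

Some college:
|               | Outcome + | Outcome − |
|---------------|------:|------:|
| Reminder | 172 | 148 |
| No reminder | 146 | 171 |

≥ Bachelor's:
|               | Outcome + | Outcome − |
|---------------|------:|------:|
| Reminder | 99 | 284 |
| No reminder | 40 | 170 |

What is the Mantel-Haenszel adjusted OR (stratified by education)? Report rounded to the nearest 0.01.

OR_MH = Σ(aᵢdᵢ/nᵢ) / Σ(bᵢcᵢ/nᵢ), where nᵢ is the stratum total.
Stratum 1 (≤ High school): n = 361; a·d/n = 170·51/361 = 24.0166; b·c/n = 126·14/361 = 4.8864
Stratum 2 (Some college): n = 637; a·d/n = 172·171/637 = 46.1727; b·c/n = 148·146/637 = 33.9215
Stratum 3 (≥ Bachelor's): n = 593; a·d/n = 99·170/593 = 28.3811; b·c/n = 284·40/593 = 19.1568
OR_MH = (24.0166 + 46.1727 + 28.3811) / (4.8864 + 33.9215 + 19.1568) = 98.5704 / 57.9648 = 1.70052

1.70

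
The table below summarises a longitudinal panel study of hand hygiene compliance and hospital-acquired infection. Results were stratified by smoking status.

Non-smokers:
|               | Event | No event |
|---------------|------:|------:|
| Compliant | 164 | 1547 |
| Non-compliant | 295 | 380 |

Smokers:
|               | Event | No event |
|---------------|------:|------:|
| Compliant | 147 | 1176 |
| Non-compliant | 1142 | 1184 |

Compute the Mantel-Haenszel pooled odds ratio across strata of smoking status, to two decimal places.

0.13

OR_MH = Σ(aᵢdᵢ/nᵢ) / Σ(bᵢcᵢ/nᵢ), where nᵢ is the stratum total.
Stratum 1 (Non-smokers): n = 2386; a·d/n = 164·380/2386 = 26.1190; b·c/n = 1547·295/2386 = 191.2678
Stratum 2 (Smokers): n = 3649; a·d/n = 147·1184/3649 = 47.6975; b·c/n = 1176·1142/3649 = 368.0438
OR_MH = (26.1190 + 47.6975) / (191.2678 + 368.0438) = 73.8165 / 559.3117 = 0.13198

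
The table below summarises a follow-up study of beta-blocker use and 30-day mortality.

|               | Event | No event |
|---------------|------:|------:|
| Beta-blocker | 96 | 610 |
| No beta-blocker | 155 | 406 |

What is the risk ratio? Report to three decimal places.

Cells: a = 96, b = 610, c = 155, d = 406.
Risk in exposed = 96/706 = 0.13598; risk in unexposed = 155/561 = 0.27629.
RR = 0.13598 / 0.27629 = 0.49215
The risk is 51% lower among the exposed than among the unexposed.

0.492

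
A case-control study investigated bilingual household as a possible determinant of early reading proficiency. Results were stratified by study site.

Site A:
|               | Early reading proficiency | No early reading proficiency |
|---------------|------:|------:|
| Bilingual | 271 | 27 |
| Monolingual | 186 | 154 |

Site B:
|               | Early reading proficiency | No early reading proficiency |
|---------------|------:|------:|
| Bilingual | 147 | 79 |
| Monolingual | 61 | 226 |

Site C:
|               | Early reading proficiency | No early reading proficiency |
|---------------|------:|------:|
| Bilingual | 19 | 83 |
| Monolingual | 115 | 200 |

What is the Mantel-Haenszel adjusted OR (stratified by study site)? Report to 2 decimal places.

3.47

OR_MH = Σ(aᵢdᵢ/nᵢ) / Σ(bᵢcᵢ/nᵢ), where nᵢ is the stratum total.
Stratum 1 (Site A): n = 638; a·d/n = 271·154/638 = 65.4138; b·c/n = 27·186/638 = 7.8715
Stratum 2 (Site B): n = 513; a·d/n = 147·226/513 = 64.7602; b·c/n = 79·61/513 = 9.3938
Stratum 3 (Site C): n = 417; a·d/n = 19·200/417 = 9.1127; b·c/n = 83·115/417 = 22.8897
OR_MH = (65.4138 + 64.7602 + 9.1127) / (7.8715 + 9.3938 + 22.8897) = 139.2867 / 40.1549 = 3.46873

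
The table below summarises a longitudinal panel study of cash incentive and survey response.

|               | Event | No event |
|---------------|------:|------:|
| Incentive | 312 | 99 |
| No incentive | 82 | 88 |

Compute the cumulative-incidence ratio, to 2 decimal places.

1.57

Cells: a = 312, b = 99, c = 82, d = 88.
Risk in exposed = 312/411 = 0.75912; risk in unexposed = 82/170 = 0.48235.
RR = 0.75912 / 0.48235 = 1.57379
The risk among the exposed is 1.57 times that among the unexposed.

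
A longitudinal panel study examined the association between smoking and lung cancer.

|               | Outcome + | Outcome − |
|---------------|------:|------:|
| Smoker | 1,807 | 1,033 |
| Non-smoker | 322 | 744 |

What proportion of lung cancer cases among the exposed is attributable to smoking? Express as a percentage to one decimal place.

52.5

Cells: a = 1807, b = 1033, c = 322, d = 744.
Risk in exposed = 1807/2840 = 0.63627; risk in unexposed = 322/1066 = 0.30206.
RR = 0.63627/0.30206 = 2.10640
AR% = (RR − 1)/RR × 100 = (2.10640 − 1)/2.10640 × 100 = 52.5257%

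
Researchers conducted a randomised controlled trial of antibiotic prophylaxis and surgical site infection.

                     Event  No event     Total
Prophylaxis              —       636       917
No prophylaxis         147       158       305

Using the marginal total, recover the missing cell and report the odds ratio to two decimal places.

0.47

The missing cell is in the exposed row: 917 − 636 = 281.
So a = 281, b = 636, c = 147, d = 158.
OR = (a·d)/(b·c) = (281 × 158) / (636 × 147) = 44398 / 93492 = 0.47489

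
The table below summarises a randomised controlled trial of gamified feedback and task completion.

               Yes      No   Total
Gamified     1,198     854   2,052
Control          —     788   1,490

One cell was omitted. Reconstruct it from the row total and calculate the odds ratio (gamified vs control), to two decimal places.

The missing cell is in the unexposed row: 1490 − 788 = 702.
So a = 1198, b = 854, c = 702, d = 788.
OR = (a·d)/(b·c) = (1198 × 788) / (854 × 702) = 944024 / 599508 = 1.57466

1.57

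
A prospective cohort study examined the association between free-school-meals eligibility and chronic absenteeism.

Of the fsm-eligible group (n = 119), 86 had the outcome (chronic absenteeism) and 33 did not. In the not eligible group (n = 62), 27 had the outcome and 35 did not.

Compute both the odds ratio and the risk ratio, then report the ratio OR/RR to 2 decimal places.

2.04

From the description: a = 86, b = 33, c = 27, d = 35.
OR = (86·35)/(33·27) = 3010/891 = 3.37823
Risk in exposed = 86/119 = 0.72269; risk in unexposed = 27/62 = 0.43548; RR = 1.65951
OR/RR = 3.37823 / 1.65951 = 2.03568
The outcome is not rare, so the OR lies further from 1 than the RR.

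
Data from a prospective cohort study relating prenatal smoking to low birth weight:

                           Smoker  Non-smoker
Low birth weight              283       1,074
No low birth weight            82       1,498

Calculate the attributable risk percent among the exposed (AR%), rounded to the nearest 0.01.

Reading the table with exposure as columns: a = 283 (Smoker, case), b = 82 (Smoker, non-case), c = 1074 (Non-smoker, case), d = 1498.
Risk in exposed = 283/365 = 0.77534; risk in unexposed = 1074/2572 = 0.41757.
RR = 0.77534/0.41757 = 1.85678
AR% = (RR − 1)/RR × 100 = (1.85678 − 1)/1.85678 × 100 = 46.1433%

46.14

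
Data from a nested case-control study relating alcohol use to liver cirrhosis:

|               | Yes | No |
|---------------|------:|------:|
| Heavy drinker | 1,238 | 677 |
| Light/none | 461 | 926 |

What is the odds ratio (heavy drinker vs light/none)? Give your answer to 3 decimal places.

Cells: a = 1238, b = 677, c = 461, d = 926.
OR = (a·d)/(b·c) = (1238 × 926) / (677 × 461) = 1146388 / 312097 = 3.67318
The odds of liver cirrhosis are about 3.67 times as high in the heavy drinker group.

3.673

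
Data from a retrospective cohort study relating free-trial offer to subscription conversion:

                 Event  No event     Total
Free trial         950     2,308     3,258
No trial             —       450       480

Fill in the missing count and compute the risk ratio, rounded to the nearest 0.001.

4.665

The missing cell is in the unexposed row: 480 − 450 = 30.
So a = 950, b = 2308, c = 30, d = 450.
RR = [a/(a+b)] / [c/(c+d)] = (950/3258) / (30/480) = 0.29159/0.06250 = 4.66544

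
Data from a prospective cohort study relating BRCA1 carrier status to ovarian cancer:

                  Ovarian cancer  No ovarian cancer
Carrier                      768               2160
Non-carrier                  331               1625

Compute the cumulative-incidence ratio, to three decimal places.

1.550

Cells: a = 768, b = 2160, c = 331, d = 1625.
Risk in exposed = 768/2928 = 0.26230; risk in unexposed = 331/1956 = 0.16922.
RR = 0.26230 / 0.16922 = 1.55000
The risk among the exposed is 1.55 times that among the unexposed.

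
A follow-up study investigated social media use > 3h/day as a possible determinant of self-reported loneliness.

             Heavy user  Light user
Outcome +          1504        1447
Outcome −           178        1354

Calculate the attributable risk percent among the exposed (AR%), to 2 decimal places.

42.23

Reading the table with exposure as columns: a = 1504 (Heavy user, case), b = 178 (Heavy user, non-case), c = 1447 (Light user, case), d = 1354.
Risk in exposed = 1504/1682 = 0.89417; risk in unexposed = 1447/2801 = 0.51660.
RR = 0.89417/0.51660 = 1.73088
AR% = (RR − 1)/RR × 100 = (1.73088 − 1)/1.73088 × 100 = 42.2258%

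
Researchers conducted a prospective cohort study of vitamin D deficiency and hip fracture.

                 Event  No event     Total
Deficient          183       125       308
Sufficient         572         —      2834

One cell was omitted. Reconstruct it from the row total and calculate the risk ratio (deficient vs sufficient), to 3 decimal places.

2.944

The missing cell is in the unexposed row: 2834 − 572 = 2262.
So a = 183, b = 125, c = 572, d = 2262.
RR = [a/(a+b)] / [c/(c+d)] = (183/308) / (572/2834) = 0.59416/0.20183 = 2.94377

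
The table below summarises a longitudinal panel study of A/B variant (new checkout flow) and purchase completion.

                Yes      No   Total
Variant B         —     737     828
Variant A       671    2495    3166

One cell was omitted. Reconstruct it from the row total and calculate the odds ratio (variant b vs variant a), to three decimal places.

0.459

The missing cell is in the exposed row: 828 − 737 = 91.
So a = 91, b = 737, c = 671, d = 2495.
OR = (a·d)/(b·c) = (91 × 2495) / (737 × 671) = 227045 / 494527 = 0.45912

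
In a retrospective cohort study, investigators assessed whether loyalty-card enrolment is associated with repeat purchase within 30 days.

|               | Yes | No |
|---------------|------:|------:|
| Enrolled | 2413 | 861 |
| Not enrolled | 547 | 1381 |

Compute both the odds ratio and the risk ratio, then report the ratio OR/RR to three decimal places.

Cells: a = 2413, b = 861, c = 547, d = 1381.
OR = (2413·1381)/(861·547) = 3332353/470967 = 7.07556
Risk in exposed = 2413/3274 = 0.73702; risk in unexposed = 547/1928 = 0.28371; RR = 2.59776
OR/RR = 7.07556 / 2.59776 = 2.72372
The outcome is not rare, so the OR lies further from 1 than the RR.

2.724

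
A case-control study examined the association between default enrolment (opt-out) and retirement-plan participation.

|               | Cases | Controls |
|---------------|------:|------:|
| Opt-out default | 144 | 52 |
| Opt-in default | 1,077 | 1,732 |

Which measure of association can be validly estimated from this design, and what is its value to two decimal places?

Cells: a = 144, b = 52, c = 1077, d = 1732.
This is a case-control study: participants were sampled on outcome status, so risks in the source population cannot be estimated directly — relative risk is not valid here. The odds ratio is the appropriate measure.
OR = (a·d)/(b·c) = (144 × 1732) / (52 × 1077) = 249408 / 56004 = 4.45340

4.45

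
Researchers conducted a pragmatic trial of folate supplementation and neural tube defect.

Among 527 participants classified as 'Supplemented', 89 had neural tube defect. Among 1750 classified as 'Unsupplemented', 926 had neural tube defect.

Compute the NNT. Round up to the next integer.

Risk in treated group = 89/527 = 0.16888; risk in control = 926/1750 = 0.52914.
Absolute risk reduction = 0.52914 − 0.16888 = 0.36026
NNT = 1 / ARR = 1 / 0.36026 = 2.776 → round up → 3

3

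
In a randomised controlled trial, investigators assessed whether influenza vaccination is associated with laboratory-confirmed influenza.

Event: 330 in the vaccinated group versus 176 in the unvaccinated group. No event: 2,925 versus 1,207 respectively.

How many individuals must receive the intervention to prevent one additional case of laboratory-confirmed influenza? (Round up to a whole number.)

39

Risk in treated group = 330/3255 = 0.10138; risk in control = 176/1383 = 0.12726.
Absolute risk reduction = 0.12726 − 0.10138 = 0.02588
NNT = 1 / ARR = 1 / 0.02588 = 38.644 → round up → 39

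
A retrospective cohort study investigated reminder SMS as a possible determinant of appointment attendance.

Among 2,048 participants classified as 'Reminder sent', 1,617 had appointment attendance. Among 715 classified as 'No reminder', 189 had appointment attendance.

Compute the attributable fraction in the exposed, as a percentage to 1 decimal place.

66.5

From the description: a = 1617, b = 431, c = 189, d = 526.
Risk in exposed = 1617/2048 = 0.78955; risk in unexposed = 189/715 = 0.26434.
RR = 0.78955/0.26434 = 2.98692
AR% = (RR − 1)/RR × 100 = (2.98692 − 1)/2.98692 × 100 = 66.5208%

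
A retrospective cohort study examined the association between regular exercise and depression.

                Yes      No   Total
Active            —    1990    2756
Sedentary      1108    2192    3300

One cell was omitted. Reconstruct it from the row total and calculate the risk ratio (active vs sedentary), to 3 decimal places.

The missing cell is in the exposed row: 2756 − 1990 = 766.
So a = 766, b = 1990, c = 1108, d = 2192.
RR = [a/(a+b)] / [c/(c+d)] = (766/2756) / (1108/3300) = 0.27794/0.33576 = 0.82780

0.828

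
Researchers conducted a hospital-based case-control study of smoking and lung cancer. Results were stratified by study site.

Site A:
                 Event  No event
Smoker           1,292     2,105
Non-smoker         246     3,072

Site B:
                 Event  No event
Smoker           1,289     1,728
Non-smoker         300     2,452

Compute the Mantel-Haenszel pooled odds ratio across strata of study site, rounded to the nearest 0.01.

OR_MH = Σ(aᵢdᵢ/nᵢ) / Σ(bᵢcᵢ/nᵢ), where nᵢ is the stratum total.
Stratum 1 (Site A): n = 6715; a·d/n = 1292·3072/6715 = 591.0684; b·c/n = 2105·246/6715 = 77.1154
Stratum 2 (Site B): n = 5769; a·d/n = 1289·2452/5769 = 547.8641; b·c/n = 1728·300/5769 = 89.8596
OR_MH = (591.0684 + 547.8641) / (77.1154 + 89.8596) = 1138.9325 / 166.9750 = 6.82098

6.82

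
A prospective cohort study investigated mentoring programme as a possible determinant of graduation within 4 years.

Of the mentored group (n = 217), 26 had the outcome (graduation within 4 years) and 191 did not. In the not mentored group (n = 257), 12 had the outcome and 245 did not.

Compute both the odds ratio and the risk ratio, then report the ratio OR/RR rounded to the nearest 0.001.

From the description: a = 26, b = 191, c = 12, d = 245.
OR = (26·245)/(191·12) = 6370/2292 = 2.77923
Risk in exposed = 26/217 = 0.11982; risk in unexposed = 12/257 = 0.04669; RR = 2.56605
OR/RR = 2.77923 / 2.56605 = 1.08308
The outcome is not rare, so the OR lies further from 1 than the RR.

1.083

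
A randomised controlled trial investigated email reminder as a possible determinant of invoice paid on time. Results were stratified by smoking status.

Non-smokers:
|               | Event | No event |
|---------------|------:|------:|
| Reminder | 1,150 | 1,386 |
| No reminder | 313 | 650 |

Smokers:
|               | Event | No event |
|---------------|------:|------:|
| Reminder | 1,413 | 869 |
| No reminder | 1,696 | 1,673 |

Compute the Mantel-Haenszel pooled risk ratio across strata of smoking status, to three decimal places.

1.271

RR_MH = Σ(aᵢ·n₀ᵢ/nᵢ) / Σ(cᵢ·n₁ᵢ/nᵢ), with n₁ᵢ = aᵢ+bᵢ (exposed), n₀ᵢ = cᵢ+dᵢ (unexposed), nᵢ = n₁ᵢ+n₀ᵢ.
Stratum 1 (Non-smokers): n₁ = 2536, n₀ = 963, n = 3499; a·n₀/n = 1150·963/3499 = 316.5047; c·n₁/n = 313·2536/3499 = 226.8557
Stratum 2 (Smokers): n₁ = 2282, n₀ = 3369, n = 5651; a·n₀/n = 1413·3369/5651 = 842.3990; c·n₁/n = 1696·2282/5651 = 684.8827
RR_MH = (316.5047 + 842.3990) / (226.8557 + 684.8827) = 1158.9038 / 911.7383 = 1.27109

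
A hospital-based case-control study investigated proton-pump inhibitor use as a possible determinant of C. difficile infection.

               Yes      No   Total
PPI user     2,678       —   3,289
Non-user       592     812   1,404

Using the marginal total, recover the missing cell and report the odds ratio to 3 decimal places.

The missing cell is in the exposed row: 3289 − 2678 = 611.
So a = 2678, b = 611, c = 592, d = 812.
OR = (a·d)/(b·c) = (2678 × 812) / (611 × 592) = 2174536 / 361712 = 6.01179

6.012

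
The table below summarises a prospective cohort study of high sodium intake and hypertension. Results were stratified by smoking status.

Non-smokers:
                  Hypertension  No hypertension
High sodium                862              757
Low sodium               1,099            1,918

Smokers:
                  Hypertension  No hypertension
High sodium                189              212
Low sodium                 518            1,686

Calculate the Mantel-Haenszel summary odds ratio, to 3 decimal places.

OR_MH = Σ(aᵢdᵢ/nᵢ) / Σ(bᵢcᵢ/nᵢ), where nᵢ is the stratum total.
Stratum 1 (Non-smokers): n = 4636; a·d/n = 862·1918/4636 = 356.6255; b·c/n = 757·1099/4636 = 179.4528
Stratum 2 (Smokers): n = 2605; a·d/n = 189·1686/2605 = 122.3240; b·c/n = 212·518/2605 = 42.1559
OR_MH = (356.6255 + 122.3240) / (179.4528 + 42.1559) = 478.9495 / 221.6086 = 2.16124

2.161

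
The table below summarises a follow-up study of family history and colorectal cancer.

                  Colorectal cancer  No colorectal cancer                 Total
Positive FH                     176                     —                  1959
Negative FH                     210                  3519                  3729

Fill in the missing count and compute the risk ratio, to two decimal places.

1.60

The missing cell is in the exposed row: 1959 − 176 = 1783.
So a = 176, b = 1783, c = 210, d = 3519.
RR = [a/(a+b)] / [c/(c+d)] = (176/1959) / (210/3729) = 0.08984/0.05632 = 1.59533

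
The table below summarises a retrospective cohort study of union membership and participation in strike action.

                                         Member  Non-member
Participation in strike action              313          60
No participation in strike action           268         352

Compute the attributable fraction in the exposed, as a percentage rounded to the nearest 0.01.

Reading the table with exposure as columns: a = 313 (Member, case), b = 268 (Member, non-case), c = 60 (Non-member, case), d = 352.
Risk in exposed = 313/581 = 0.53873; risk in unexposed = 60/412 = 0.14563.
RR = 0.53873/0.14563 = 3.69925
AR% = (RR − 1)/RR × 100 = (3.69925 − 1)/3.69925 × 100 = 72.9675%

72.97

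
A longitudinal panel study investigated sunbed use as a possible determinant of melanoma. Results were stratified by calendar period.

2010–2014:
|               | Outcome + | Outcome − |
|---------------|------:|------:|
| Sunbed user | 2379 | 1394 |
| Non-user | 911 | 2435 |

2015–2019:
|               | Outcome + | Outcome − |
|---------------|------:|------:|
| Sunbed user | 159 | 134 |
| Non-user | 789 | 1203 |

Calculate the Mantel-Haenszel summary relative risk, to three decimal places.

RR_MH = Σ(aᵢ·n₀ᵢ/nᵢ) / Σ(cᵢ·n₁ᵢ/nᵢ), with n₁ᵢ = aᵢ+bᵢ (exposed), n₀ᵢ = cᵢ+dᵢ (unexposed), nᵢ = n₁ᵢ+n₀ᵢ.
Stratum 1 (2010–2014): n₁ = 3773, n₀ = 3346, n = 7119; a·n₀/n = 2379·3346/7119 = 1118.1534; c·n₁/n = 911·3773/7119 = 482.8210
Stratum 2 (2015–2019): n₁ = 293, n₀ = 1992, n = 2285; a·n₀/n = 159·1992/2285 = 138.6118; c·n₁/n = 789·293/2285 = 101.1716
RR_MH = (1118.1534 + 138.6118) / (482.8210 + 101.1716) = 1256.7652 / 583.9926 = 2.15202

2.152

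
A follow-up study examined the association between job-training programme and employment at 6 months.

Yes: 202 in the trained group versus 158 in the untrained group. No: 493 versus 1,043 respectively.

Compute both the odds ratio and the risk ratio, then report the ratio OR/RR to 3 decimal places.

From the description: a = 202, b = 493, c = 158, d = 1043.
OR = (202·1043)/(493·158) = 210686/77894 = 2.70478
Risk in exposed = 202/695 = 0.29065; risk in unexposed = 158/1201 = 0.13156; RR = 2.20929
OR/RR = 2.70478 / 2.20929 = 1.22428
The outcome is not rare, so the OR lies further from 1 than the RR.

1.224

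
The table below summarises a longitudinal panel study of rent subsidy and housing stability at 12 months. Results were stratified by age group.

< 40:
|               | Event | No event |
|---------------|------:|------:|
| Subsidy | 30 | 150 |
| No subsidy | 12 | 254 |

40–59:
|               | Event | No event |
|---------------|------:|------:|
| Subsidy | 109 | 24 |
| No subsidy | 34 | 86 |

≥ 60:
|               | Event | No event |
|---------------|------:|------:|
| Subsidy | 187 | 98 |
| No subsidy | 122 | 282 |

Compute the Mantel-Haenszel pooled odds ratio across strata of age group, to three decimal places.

5.309

OR_MH = Σ(aᵢdᵢ/nᵢ) / Σ(bᵢcᵢ/nᵢ), where nᵢ is the stratum total.
Stratum 1 (< 40): n = 446; a·d/n = 30·254/446 = 17.0852; b·c/n = 150·12/446 = 4.0359
Stratum 2 (40–59): n = 253; a·d/n = 109·86/253 = 37.0514; b·c/n = 24·34/253 = 3.2253
Stratum 3 (≥ 60): n = 689; a·d/n = 187·282/689 = 76.5370; b·c/n = 98·122/689 = 17.3527
OR_MH = (17.0852 + 37.0514 + 76.5370) / (4.0359 + 3.2253 + 17.3527) = 130.6736 / 24.6139 = 5.30894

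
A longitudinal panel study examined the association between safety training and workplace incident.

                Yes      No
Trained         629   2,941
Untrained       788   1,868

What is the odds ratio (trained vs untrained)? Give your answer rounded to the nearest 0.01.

0.51

Cells: a = 629, b = 2941, c = 788, d = 1868.
OR = (a·d)/(b·c) = (629 × 1868) / (2941 × 788) = 1174972 / 2317508 = 0.50700
Exposure is associated with lower odds of workplace incident (OR = 0.51 < 1).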